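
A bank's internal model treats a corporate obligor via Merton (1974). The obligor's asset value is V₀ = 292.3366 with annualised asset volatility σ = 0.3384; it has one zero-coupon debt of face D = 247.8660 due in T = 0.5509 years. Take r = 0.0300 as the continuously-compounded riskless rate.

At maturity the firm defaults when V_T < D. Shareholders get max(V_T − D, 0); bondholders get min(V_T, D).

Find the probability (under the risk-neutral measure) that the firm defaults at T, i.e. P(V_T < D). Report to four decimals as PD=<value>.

PD=0.2752

d₁ = [ln(V₀/D) + (r + σ²/2)T] / (σ√T)
   = [ln(292.3366/247.8660) + (0.0300 + 0.5·0.3384²)·0.5509] / (0.3384·√0.5509)
   = [0.165018 + 0.048070] / 0.251169 = 0.848382
d₂ = d₁ − σ√T = 0.848382 − 0.251169 = 0.597213
risk-neutral PD = N(−d₂) = N(-0.597213) = 0.275183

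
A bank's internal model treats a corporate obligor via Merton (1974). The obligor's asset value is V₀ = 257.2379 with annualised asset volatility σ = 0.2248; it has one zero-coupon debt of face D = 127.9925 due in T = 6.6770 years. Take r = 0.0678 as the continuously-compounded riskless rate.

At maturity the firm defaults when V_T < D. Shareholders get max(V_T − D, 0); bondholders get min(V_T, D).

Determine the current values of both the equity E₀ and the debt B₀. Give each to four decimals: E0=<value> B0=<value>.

d₁ = [ln(V₀/D) + (r + σ²/2)T] / (σ√T)
   = [ln(257.2379/127.9925) + (0.0678 + 0.5·0.2248²)·6.6770] / (0.2248·√6.6770)
   = [0.698030 + 0.621412] / 0.580881 = 2.271450
d₂ = d₁ − σ√T = 2.271450 − 0.580881 = 1.690569
N(d₁) = 0.988440,  N(d₂) = 0.954540,  e^(−rT) = 0.635908
E₀ = V₀·N(d₁) − D·e^(−rT)·N(d₂)
   = 257.2379·0.988440 − 127.9925·0.635908·0.954540 = 176.572766
B₀ = V₀ − E₀ = 257.2379 − 176.572766 = 80.665134

E0=176.5728 B0=80.6651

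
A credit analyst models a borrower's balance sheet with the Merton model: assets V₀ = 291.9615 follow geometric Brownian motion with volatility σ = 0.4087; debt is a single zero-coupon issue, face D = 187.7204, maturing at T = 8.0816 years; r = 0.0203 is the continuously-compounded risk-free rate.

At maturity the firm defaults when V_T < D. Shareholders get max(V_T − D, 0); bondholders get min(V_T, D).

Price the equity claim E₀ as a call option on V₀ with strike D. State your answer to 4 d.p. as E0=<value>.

E0=176.6230

d₁ = [ln(V₀/D) + (r + σ²/2)T] / (σ√T)
   = [ln(291.9615/187.7204) + (0.0203 + 0.5·0.4087²)·8.0816] / (0.4087·√8.0816)
   = [0.441668 + 0.839014] / 1.161859 = 1.102271
d₂ = d₁ − σ√T = 1.102271 − 1.161859 = -0.059588
N(d₁) = 0.864828,  N(d₂) = 0.476242,  e^(−rT) = 0.848694
E₀ = V₀·N(d₁) − D·e^(−rT)·N(d₂)
   = 291.9615·0.864828 − 187.7204·0.848694·0.476242 = 176.622958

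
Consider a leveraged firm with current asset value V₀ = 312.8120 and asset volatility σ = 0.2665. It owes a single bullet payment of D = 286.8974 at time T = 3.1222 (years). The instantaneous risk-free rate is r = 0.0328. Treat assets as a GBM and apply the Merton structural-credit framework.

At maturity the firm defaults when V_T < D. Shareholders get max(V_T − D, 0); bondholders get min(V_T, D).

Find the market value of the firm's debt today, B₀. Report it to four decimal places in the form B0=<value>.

B0=228.5439

d₁ = [ln(V₀/D) + (r + σ²/2)T] / (σ√T)
   = [ln(312.8120/286.8974) + (0.0328 + 0.5·0.2665²)·3.1222] / (0.2665·√3.1222)
   = [0.086478 + 0.213281] / 0.470899 = 0.636567
d₂ = d₁ − σ√T = 0.636567 − 0.470899 = 0.165668
N(d₁) = 0.737797,  N(d₂) = 0.565791,  e^(−rT) = 0.902661
E₀ = V₀·N(d₁) − D·e^(−rT)·N(d₂)
   = 312.8120·0.737797 − 286.8974·0.902661·0.565791 = 84.268097
B₀ = V₀ − E₀ = 312.8120 − 84.268097 = 228.543903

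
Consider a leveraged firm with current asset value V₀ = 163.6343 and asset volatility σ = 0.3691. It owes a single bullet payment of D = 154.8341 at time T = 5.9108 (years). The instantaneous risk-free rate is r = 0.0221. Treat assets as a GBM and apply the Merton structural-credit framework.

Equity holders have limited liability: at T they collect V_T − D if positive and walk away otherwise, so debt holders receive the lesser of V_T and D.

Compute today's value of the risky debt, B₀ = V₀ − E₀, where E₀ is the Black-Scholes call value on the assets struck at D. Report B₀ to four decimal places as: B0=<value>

d₁ = [ln(V₀/D) + (r + σ²/2)T] / (σ√T)
   = [ln(163.6343/154.8341) + (0.0221 + 0.5·0.3691²)·5.9108] / (0.3691·√5.9108)
   = [0.055280 + 0.533257] / 0.897361 = 0.655853
d₂ = d₁ − σ√T = 0.655853 − 0.897361 = -0.241508
N(d₁) = 0.744041,  N(d₂) = 0.404581,  e^(−rT) = 0.877544
E₀ = V₀·N(d₁) − D·e^(−rT)·N(d₂)
   = 163.6343·0.744041 − 154.8341·0.877544·0.404581 = 66.778704
B₀ = V₀ − E₀ = 163.6343 − 66.778704 = 96.855596

B0=96.8556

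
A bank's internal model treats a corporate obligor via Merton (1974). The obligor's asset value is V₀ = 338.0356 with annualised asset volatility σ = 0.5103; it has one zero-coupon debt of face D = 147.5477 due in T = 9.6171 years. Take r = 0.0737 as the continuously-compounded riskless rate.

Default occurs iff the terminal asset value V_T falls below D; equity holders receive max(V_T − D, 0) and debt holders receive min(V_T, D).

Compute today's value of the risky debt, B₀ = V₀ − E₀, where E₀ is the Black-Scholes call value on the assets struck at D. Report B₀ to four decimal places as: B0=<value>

B0=54.6826

d₁ = [ln(V₀/D) + (r + σ²/2)T] / (σ√T)
   = [ln(338.0356/147.5477) + (0.0737 + 0.5·0.5103²)·9.6171] / (0.5103·√9.6171)
   = [0.829000 + 1.960956] / 1.582514 = 1.762989
d₂ = d₁ − σ√T = 1.762989 − 1.582514 = 0.180475
N(d₁) = 0.961049,  N(d₂) = 0.571610,  e^(−rT) = 0.492244
E₀ = V₀·N(d₁) − D·e^(−rT)·N(d₂)
   = 338.0356·0.961049 − 147.5477·0.492244·0.571610 = 283.352962
B₀ = V₀ − E₀ = 338.0356 − 283.352962 = 54.682638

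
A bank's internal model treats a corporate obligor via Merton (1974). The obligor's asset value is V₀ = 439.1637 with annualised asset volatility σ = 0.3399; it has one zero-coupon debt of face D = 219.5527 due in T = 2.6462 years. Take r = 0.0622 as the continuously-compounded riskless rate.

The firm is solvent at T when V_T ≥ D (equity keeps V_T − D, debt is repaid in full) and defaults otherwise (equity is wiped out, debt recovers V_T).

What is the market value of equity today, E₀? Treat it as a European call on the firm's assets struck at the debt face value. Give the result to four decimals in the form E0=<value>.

E0=256.9337

d₁ = [ln(V₀/D) + (r + σ²/2)T] / (σ√T)
   = [ln(439.1637/219.5527) + (0.0622 + 0.5·0.3399²)·2.6462] / (0.3399·√2.6462)
   = [0.693280 + 0.317454] / 0.552920 = 1.827992
d₂ = d₁ − σ√T = 1.827992 − 0.552920 = 1.275072
N(d₁) = 0.966225,  N(d₂) = 0.898858,  e^(−rT) = 0.848238
E₀ = V₀·N(d₁) − D·e^(−rT)·N(d₂)
   = 439.1637·0.966225 − 219.5527·0.848238·0.898858 = 256.933732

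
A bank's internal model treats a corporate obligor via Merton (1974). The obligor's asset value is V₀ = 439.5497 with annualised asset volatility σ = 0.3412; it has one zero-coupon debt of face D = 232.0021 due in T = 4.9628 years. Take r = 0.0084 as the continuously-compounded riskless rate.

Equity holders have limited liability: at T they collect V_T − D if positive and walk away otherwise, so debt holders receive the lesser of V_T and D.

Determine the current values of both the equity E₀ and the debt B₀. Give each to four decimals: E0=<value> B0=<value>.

d₁ = [ln(V₀/D) + (r + σ²/2)T] / (σ√T)
   = [ln(439.5497/232.0021) + (0.0084 + 0.5·0.3412²)·4.9628] / (0.3412·√4.9628)
   = [0.639004 + 0.330566] / 0.760103 = 1.275577
d₂ = d₁ − σ√T = 1.275577 − 0.760103 = 0.515474
N(d₁) = 0.898948,  N(d₂) = 0.696889,  e^(−rT) = 0.959169
E₀ = V₀·N(d₁) − D·e^(−rT)·N(d₂)
   = 439.5497·0.898948 − 232.0021·0.959169·0.696889 = 240.053820
B₀ = V₀ − E₀ = 439.5497 − 240.053820 = 199.495880

E0=240.0538 B0=199.4959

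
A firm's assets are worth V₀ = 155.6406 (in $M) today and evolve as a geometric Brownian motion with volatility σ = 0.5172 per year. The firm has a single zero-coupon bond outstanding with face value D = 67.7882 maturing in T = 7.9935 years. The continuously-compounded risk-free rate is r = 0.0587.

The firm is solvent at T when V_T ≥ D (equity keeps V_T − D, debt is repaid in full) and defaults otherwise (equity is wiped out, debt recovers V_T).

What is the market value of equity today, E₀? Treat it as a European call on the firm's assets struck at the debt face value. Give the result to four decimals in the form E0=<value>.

E0=123.5938

d₁ = [ln(V₀/D) + (r + σ²/2)T] / (σ√T)
   = [ln(155.6406/67.7882) + (0.0587 + 0.5·0.5172²)·7.9935] / (0.5172·√7.9935)
   = [0.831161 + 1.538332] / 1.462268 = 1.620424
d₂ = d₁ − σ√T = 1.620424 − 1.462268 = 0.158156
N(d₁) = 0.947429,  N(d₂) = 0.562833,  e^(−rT) = 0.625491
E₀ = V₀·N(d₁) − D·e^(−rT)·N(d₂)
   = 155.6406·0.947429 − 67.7882·0.625491·0.562833 = 123.593849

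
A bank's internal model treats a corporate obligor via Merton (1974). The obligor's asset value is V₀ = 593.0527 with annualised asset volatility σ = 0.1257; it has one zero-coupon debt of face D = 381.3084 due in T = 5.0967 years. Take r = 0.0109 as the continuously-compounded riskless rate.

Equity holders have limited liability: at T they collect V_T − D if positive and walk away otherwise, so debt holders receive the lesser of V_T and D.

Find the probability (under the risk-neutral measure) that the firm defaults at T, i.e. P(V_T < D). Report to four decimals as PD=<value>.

d₁ = [ln(V₀/D) + (r + σ²/2)T] / (σ√T)
   = [ln(593.0527/381.3084) + (0.0109 + 0.5·0.1257²)·5.0967] / (0.1257·√5.0967)
   = [0.441675 + 0.095819] / 0.283779 = 1.894060
d₂ = d₁ − σ√T = 1.894060 − 0.283779 = 1.610282
risk-neutral PD = N(−d₂) = N(-1.610282) = 0.053668

PD=0.0537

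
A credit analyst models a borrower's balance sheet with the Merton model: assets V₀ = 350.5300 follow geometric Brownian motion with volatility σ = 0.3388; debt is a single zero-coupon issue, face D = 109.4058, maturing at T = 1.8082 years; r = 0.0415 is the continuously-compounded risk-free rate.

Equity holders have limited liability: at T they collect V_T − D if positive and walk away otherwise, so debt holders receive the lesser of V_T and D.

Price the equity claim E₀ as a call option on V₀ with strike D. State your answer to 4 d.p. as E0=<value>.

d₁ = [ln(V₀/D) + (r + σ²/2)T] / (σ√T)
   = [ln(350.5300/109.4058) + (0.0415 + 0.5·0.3388²)·1.8082] / (0.3388·√1.8082)
   = [1.164382 + 0.178818] / 0.455582 = 2.948317
d₂ = d₁ − σ√T = 2.948317 − 0.455582 = 2.492735
N(d₁) = 0.998402,  N(d₂) = 0.993662,  e^(−rT) = 0.927706
E₀ = V₀·N(d₁) − D·e^(−rT)·N(d₂)
   = 350.5300·0.998402 − 109.4058·0.927706·0.993662 = 249.116886

E0=249.1169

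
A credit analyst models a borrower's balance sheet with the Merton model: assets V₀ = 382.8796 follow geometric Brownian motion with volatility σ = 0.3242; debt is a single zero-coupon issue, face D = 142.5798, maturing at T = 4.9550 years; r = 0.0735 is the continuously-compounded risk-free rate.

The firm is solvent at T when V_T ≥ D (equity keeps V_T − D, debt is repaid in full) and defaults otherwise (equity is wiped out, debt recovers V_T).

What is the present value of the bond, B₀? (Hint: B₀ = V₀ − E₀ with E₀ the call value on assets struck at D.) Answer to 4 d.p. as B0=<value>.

d₁ = [ln(V₀/D) + (r + σ²/2)T] / (σ√T)
   = [ln(382.8796/142.5798) + (0.0735 + 0.5·0.3242²)·4.9550] / (0.3242·√4.9550)
   = [0.987819 + 0.624592] / 0.721664 = 2.234296
d₂ = d₁ − σ√T = 2.234296 − 0.721664 = 1.512633
N(d₁) = 0.987268,  N(d₂) = 0.934814,  e^(−rT) = 0.694757
E₀ = V₀·N(d₁) − D·e^(−rT)·N(d₂)
   = 382.8796·0.987268 − 142.5798·0.694757·0.934814 = 285.403749
B₀ = V₀ − E₀ = 382.8796 − 285.403749 = 97.475851

B0=97.4759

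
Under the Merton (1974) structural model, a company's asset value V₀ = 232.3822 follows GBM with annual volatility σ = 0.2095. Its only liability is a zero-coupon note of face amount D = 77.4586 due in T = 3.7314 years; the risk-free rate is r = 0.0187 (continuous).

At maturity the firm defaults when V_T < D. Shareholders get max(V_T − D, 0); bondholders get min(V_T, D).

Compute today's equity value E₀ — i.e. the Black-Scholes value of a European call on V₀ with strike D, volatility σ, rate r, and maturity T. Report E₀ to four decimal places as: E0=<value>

d₁ = [ln(V₀/D) + (r + σ²/2)T] / (σ√T)
   = [ln(232.3822/77.4586) + (0.0187 + 0.5·0.2095²)·3.7314] / (0.2095·√3.7314)
   = [1.098640 + 0.151663] / 0.404688 = 3.089551
d₂ = d₁ − σ√T = 3.089551 − 0.404688 = 2.684863
N(d₁) = 0.998998,  N(d₂) = 0.996372,  e^(−rT) = 0.932602
E₀ = V₀·N(d₁) − D·e^(−rT)·N(d₂)
   = 232.3822·0.998998 − 77.4586·0.932602·0.996372 = 160.173348

E0=160.1733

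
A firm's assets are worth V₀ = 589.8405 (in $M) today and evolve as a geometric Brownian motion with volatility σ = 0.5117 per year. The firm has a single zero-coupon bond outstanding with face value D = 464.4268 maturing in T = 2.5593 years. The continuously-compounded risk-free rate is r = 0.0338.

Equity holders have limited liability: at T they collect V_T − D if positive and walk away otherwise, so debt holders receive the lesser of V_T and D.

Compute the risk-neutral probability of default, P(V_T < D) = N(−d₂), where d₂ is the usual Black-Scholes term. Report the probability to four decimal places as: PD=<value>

d₁ = [ln(V₀/D) + (r + σ²/2)T] / (σ√T)
   = [ln(589.8405/464.4268) + (0.0338 + 0.5·0.5117²)·2.5593] / (0.5117·√2.5593)
   = [0.239048 + 0.421564] / 0.818608 = 0.806994
d₂ = d₁ − σ√T = 0.806994 − 0.818608 = -0.011614
risk-neutral PD = N(−d₂) = N(0.011614) = 0.504633

PD=0.5046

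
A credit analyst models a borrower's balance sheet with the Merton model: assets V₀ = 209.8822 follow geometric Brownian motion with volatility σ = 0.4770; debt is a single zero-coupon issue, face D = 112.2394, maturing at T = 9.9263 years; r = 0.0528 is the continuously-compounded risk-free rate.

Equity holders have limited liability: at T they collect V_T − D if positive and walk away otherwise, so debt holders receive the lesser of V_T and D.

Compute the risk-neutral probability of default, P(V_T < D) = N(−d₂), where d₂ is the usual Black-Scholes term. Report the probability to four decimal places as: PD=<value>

d₁ = [ln(V₀/D) + (r + σ²/2)T] / (σ√T)
   = [ln(209.8822/112.2394) + (0.0528 + 0.5·0.4770²)·9.9263] / (0.4770·√9.9263)
   = [0.625912 + 1.653369] / 1.502838 = 1.516652
d₂ = d₁ − σ√T = 1.516652 − 1.502838 = 0.013814
risk-neutral PD = N(−d₂) = N(-0.013814) = 0.494489

PD=0.4945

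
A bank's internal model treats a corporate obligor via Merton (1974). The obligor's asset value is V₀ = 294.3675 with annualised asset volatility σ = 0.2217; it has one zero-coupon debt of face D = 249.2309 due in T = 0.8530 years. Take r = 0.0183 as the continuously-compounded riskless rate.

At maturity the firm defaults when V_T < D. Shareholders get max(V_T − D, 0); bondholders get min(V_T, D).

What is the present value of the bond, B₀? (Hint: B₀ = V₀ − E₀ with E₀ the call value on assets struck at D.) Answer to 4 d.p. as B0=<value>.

d₁ = [ln(V₀/D) + (r + σ²/2)T] / (σ√T)
   = [ln(294.3675/249.2309) + (0.0183 + 0.5·0.2217²)·0.8530] / (0.2217·√0.8530)
   = [0.166449 + 0.036573] / 0.204758 = 0.991523
d₂ = d₁ − σ√T = 0.991523 − 0.204758 = 0.786765
N(d₁) = 0.839285,  N(d₂) = 0.784290,  e^(−rT) = 0.984511
E₀ = V₀·N(d₁) − D·e^(−rT)·N(d₂)
   = 294.3675·0.839285 − 249.2309·0.984511·0.784290 = 54.616359
B₀ = V₀ − E₀ = 294.3675 − 54.616359 = 239.751141

B0=239.7511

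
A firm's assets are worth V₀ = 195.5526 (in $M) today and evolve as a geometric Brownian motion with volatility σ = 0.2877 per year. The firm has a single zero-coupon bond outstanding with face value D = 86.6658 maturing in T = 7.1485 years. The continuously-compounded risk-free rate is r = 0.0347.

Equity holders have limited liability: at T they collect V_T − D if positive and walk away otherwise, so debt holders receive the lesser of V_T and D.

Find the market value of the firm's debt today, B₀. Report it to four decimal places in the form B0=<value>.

B0=64.4124

d₁ = [ln(V₀/D) + (r + σ²/2)T] / (σ√T)
   = [ln(195.5526/86.6658) + (0.0347 + 0.5·0.2877²)·7.1485] / (0.2877·√7.1485)
   = [0.813770 + 0.543898] / 0.769214 = 1.765007
d₂ = d₁ − σ√T = 1.765007 − 0.769214 = 0.995792
N(d₁) = 0.961219,  N(d₂) = 0.840324,  e^(−rT) = 0.780319
E₀ = V₀·N(d₁) − D·e^(−rT)·N(d₂)
   = 195.5526·0.961219 − 86.6658·0.780319·0.840324 = 131.140239
B₀ = V₀ − E₀ = 195.5526 − 131.140239 = 64.412361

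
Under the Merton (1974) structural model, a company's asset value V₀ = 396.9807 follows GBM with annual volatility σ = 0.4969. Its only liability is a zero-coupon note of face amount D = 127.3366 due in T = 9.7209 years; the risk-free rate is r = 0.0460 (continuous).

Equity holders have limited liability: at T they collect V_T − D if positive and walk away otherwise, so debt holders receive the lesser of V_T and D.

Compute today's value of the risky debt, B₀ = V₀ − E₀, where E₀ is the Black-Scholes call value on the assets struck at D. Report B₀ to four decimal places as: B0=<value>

B0=63.0362

d₁ = [ln(V₀/D) + (r + σ²/2)T] / (σ√T)
   = [ln(396.9807/127.3366) + (0.0460 + 0.5·0.4969²)·9.7209] / (0.4969·√9.7209)
   = [1.137054 + 1.647253] / 1.549253 = 1.797194
d₂ = d₁ − σ√T = 1.797194 − 1.549253 = 0.247941
N(d₁) = 0.963848,  N(d₂) = 0.597910,  e^(−rT) = 0.639441
E₀ = V₀·N(d₁) − D·e^(−rT)·N(d₂)
   = 396.9807·0.963848 − 127.3366·0.639441·0.597910 = 333.944534
B₀ = V₀ − E₀ = 396.9807 − 333.944534 = 63.036166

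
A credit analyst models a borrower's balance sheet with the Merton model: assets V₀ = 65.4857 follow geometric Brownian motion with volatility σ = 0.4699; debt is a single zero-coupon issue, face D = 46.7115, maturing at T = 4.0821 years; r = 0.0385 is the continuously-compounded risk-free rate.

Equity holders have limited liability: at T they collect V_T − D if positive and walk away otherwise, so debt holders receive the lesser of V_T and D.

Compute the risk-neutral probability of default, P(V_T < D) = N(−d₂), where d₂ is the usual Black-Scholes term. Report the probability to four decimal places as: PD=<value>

PD=0.4814

d₁ = [ln(V₀/D) + (r + σ²/2)T] / (σ√T)
   = [ln(65.4857/46.7115) + (0.0385 + 0.5·0.4699²)·4.0821] / (0.4699·√4.0821)
   = [0.337841 + 0.607837] / 0.949396 = 0.996085
d₂ = d₁ − σ√T = 0.996085 − 0.949396 = 0.046689
risk-neutral PD = N(−d₂) = N(-0.046689) = 0.481381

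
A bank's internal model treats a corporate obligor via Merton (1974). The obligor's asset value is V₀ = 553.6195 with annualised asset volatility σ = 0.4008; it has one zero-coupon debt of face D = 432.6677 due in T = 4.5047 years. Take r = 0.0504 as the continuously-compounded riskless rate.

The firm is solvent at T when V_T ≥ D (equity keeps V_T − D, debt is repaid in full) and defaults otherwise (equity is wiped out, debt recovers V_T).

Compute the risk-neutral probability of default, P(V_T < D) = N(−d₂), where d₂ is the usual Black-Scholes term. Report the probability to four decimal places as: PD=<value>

d₁ = [ln(V₀/D) + (r + σ²/2)T] / (σ√T)
   = [ln(553.6195/432.6677) + (0.0504 + 0.5·0.4008²)·4.5047] / (0.4008·√4.5047)
   = [0.246508 + 0.588856] / 0.850669 = 0.982008
d₂ = d₁ − σ√T = 0.982008 − 0.850669 = 0.131338
risk-neutral PD = N(−d₂) = N(-0.131338) = 0.447754

PD=0.4478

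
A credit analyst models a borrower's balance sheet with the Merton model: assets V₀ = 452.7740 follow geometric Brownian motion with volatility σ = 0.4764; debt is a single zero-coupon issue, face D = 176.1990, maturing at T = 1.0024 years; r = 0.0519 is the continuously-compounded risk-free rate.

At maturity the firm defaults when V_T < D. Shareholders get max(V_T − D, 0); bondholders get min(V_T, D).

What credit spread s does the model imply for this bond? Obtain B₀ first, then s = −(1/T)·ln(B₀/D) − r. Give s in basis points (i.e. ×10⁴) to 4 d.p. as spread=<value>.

spread=51.3364

d₁ = [ln(V₀/D) + (r + σ²/2)T] / (σ√T)
   = [ln(452.7740/176.1990) + (0.0519 + 0.5·0.4764²)·1.0024] / (0.4764·√1.0024)
   = [0.943779 + 0.165775] / 0.476971 = 2.326250
d₂ = d₁ − σ√T = 2.326250 − 0.476971 = 1.849278
N(d₁) = 0.989997,  N(d₂) = 0.967791,  e^(−rT) = 0.949306
E₀ = V₀·N(d₁) − D·e^(−rT)·N(d₂)
   = 452.7740·0.989997 − 176.1990·0.949306·0.967791 = 286.365848
B₀ = V₀ − E₀ = 452.7740 − 286.365848 = 166.408152
spread = −(1/T)·ln(B₀/D) − r = −(1/1.0024)·ln(166.408152/176.1990) − 0.0519 = 0.00513364
in basis points: 0.00513364 × 10⁴ = 51.3364 bp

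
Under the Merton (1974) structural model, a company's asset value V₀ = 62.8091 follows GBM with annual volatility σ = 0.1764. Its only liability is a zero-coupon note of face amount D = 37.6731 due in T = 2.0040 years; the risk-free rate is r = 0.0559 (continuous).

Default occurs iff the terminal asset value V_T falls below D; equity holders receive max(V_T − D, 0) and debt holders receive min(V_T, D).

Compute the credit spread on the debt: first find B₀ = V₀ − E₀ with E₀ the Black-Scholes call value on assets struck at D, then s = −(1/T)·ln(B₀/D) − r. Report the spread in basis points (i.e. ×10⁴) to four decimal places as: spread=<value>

spread=3.4366

d₁ = [ln(V₀/D) + (r + σ²/2)T] / (σ√T)
   = [ln(62.8091/37.6731) + (0.0559 + 0.5·0.1764²)·2.0040] / (0.1764·√2.0040)
   = [0.511154 + 0.143203] / 0.249717 = 2.620396
d₂ = d₁ − σ√T = 2.620396 − 0.249717 = 2.370680
N(d₁) = 0.995609,  N(d₂) = 0.991122,  e^(−rT) = 0.894023
E₀ = V₀·N(d₁) − D·e^(−rT)·N(d₂)
   = 62.8091·0.995609 − 37.6731·0.894023·0.991122 = 29.151664
B₀ = V₀ − E₀ = 62.8091 − 29.151664 = 33.657436
spread = −(1/T)·ln(B₀/D) − r = −(1/2.0040)·ln(33.657436/37.6731) − 0.0559 = 0.00034366
in basis points: 0.00034366 × 10⁴ = 3.4366 bp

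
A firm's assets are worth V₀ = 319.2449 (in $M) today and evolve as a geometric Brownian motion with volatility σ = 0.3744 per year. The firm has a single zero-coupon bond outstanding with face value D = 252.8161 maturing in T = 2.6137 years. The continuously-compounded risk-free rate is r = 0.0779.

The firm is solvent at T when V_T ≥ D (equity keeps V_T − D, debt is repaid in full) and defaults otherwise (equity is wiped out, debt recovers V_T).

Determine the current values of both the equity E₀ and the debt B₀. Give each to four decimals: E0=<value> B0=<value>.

d₁ = [ln(V₀/D) + (r + σ²/2)T] / (σ√T)
   = [ln(319.2449/252.8161) + (0.0779 + 0.5·0.3744²)·2.6137] / (0.3744·√2.6137)
   = [0.233296 + 0.386795] / 0.605290 = 1.024453
d₂ = d₁ − σ√T = 1.024453 − 0.605290 = 0.419163
N(d₁) = 0.847189,  N(d₂) = 0.662451,  e^(−rT) = 0.815783
E₀ = V₀·N(d₁) − D·e^(−rT)·N(d₂)
   = 319.2449·0.847189 − 252.8161·0.815783·0.662451 = 133.834904
B₀ = V₀ − E₀ = 319.2449 − 133.834904 = 185.409996

E0=133.8349 B0=185.4100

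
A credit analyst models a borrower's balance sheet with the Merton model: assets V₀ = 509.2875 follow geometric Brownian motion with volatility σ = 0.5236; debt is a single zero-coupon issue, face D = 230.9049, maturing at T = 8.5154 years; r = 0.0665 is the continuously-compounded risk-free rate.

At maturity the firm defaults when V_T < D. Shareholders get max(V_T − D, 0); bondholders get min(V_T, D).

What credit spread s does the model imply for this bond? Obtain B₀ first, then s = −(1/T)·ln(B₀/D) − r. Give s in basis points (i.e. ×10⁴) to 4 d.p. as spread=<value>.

spread=352.3232

d₁ = [ln(V₀/D) + (r + σ²/2)T] / (σ√T)
   = [ln(509.2875/230.9049) + (0.0665 + 0.5·0.5236²)·8.5154] / (0.5236·√8.5154)
   = [0.791007 + 1.733552] / 1.527925 = 1.652279
d₂ = d₁ − σ√T = 1.652279 − 1.527925 = 0.124353
N(d₁) = 0.950761,  N(d₂) = 0.549482,  e^(−rT) = 0.567636
E₀ = V₀·N(d₁) − D·e^(−rT)·N(d₂)
   = 509.2875·0.950761 − 230.9049·0.567636·0.549482 = 412.190102
B₀ = V₀ − E₀ = 509.2875 − 412.190102 = 97.097398
spread = −(1/T)·ln(B₀/D) − r = −(1/8.5154)·ln(97.097398/230.9049) − 0.0665 = 0.03523232
in basis points: 0.03523232 × 10⁴ = 352.3232 bp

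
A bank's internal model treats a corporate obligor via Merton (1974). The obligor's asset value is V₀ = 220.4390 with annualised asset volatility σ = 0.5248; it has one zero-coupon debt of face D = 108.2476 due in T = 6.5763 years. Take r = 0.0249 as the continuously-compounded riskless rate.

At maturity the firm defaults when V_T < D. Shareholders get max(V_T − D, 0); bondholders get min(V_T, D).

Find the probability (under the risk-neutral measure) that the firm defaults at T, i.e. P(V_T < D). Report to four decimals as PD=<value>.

d₁ = [ln(V₀/D) + (r + σ²/2)T] / (σ√T)
   = [ln(220.4390/108.2476) + (0.0249 + 0.5·0.5248²)·6.5763] / (0.5248·√6.5763)
   = [0.711200 + 1.069356] / 1.345813 = 1.323034
d₂ = d₁ − σ√T = 1.323034 − 1.345813 = -0.022779
risk-neutral PD = N(−d₂) = N(0.022779) = 0.509087

PD=0.5091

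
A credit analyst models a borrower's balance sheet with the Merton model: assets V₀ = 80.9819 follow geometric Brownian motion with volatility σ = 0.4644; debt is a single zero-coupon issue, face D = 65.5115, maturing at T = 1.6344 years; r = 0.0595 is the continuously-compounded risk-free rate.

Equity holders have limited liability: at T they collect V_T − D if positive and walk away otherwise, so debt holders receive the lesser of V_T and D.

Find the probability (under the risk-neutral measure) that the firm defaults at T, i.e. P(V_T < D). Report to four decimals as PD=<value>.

d₁ = [ln(V₀/D) + (r + σ²/2)T] / (σ√T)
   = [ln(80.9819/65.5115) + (0.0595 + 0.5·0.4644²)·1.6344] / (0.4644·√1.6344)
   = [0.212000 + 0.273490] / 0.593706 = 0.817728
d₂ = d₁ − σ√T = 0.817728 − 0.593706 = 0.224022
risk-neutral PD = N(−d₂) = N(-0.224022) = 0.411370

PD=0.4114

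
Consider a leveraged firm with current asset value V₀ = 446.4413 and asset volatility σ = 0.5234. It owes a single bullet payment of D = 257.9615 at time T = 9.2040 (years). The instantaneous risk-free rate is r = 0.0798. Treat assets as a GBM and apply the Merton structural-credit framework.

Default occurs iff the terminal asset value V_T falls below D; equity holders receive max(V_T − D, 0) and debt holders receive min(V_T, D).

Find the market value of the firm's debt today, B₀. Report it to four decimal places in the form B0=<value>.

B0=86.9413

d₁ = [ln(V₀/D) + (r + σ²/2)T] / (σ√T)
   = [ln(446.4413/257.9615) + (0.0798 + 0.5·0.5234²)·9.2040] / (0.5234·√9.2040)
   = [0.548498 + 1.995186] / 1.587896 = 1.601921
d₂ = d₁ − σ√T = 1.601921 − 1.587896 = 0.014025
N(d₁) = 0.945413,  N(d₂) = 0.505595,  e^(−rT) = 0.479755
E₀ = V₀·N(d₁) − D·e^(−rT)·N(d₂)
   = 446.4413·0.945413 − 257.9615·0.479755·0.505595 = 359.499990
B₀ = V₀ − E₀ = 446.4413 − 359.499990 = 86.941310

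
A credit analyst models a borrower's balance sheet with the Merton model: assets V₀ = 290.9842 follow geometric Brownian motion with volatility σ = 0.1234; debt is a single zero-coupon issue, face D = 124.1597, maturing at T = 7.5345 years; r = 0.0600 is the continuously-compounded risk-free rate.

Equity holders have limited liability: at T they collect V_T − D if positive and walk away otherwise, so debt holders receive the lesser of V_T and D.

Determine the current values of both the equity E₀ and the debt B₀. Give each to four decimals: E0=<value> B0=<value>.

d₁ = [ln(V₀/D) + (r + σ²/2)T] / (σ√T)
   = [ln(290.9842/124.1597) + (0.0600 + 0.5·0.1234²)·7.5345] / (0.1234·√7.5345)
   = [0.851700 + 0.509436] / 0.338721 = 4.018456
d₂ = d₁ − σ√T = 4.018456 − 0.338721 = 3.679735
N(d₁) = 0.999971,  N(d₂) = 0.999883,  e^(−rT) = 0.636310
E₀ = V₀·N(d₁) − D·e^(−rT)·N(d₂)
   = 290.9842·0.999971 − 124.1597·0.636310·0.999883 = 211.980887
B₀ = V₀ − E₀ = 290.9842 − 211.980887 = 79.003313

E0=211.9809 B0=79.0033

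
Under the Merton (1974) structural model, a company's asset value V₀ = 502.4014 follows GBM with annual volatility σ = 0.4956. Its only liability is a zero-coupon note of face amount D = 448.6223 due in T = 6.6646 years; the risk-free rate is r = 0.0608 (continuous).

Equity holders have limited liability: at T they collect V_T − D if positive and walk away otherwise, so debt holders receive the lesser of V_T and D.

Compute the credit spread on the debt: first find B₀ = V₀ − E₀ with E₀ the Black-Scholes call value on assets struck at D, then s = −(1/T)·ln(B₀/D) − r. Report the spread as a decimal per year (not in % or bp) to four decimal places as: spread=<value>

spread=0.0633

d₁ = [ln(V₀/D) + (r + σ²/2)T] / (σ√T)
   = [ln(502.4014/448.6223) + (0.0608 + 0.5·0.4956²)·6.6646] / (0.4956·√6.6646)
   = [0.113218 + 1.223685] / 1.279435 = 1.044917
d₂ = d₁ − σ√T = 1.044917 − 1.279435 = -0.234519
N(d₁) = 0.851969,  N(d₂) = 0.407291,  e^(−rT) = 0.666838
E₀ = V₀·N(d₁) − D·e^(−rT)·N(d₂)
   = 502.4014·0.851969 − 448.6223·0.666838·0.407291 = 306.185918
B₀ = V₀ − E₀ = 502.4014 − 306.185918 = 196.215482
spread = −(1/T)·ln(B₀/D) − r = −(1/6.6646)·ln(196.215482/448.6223) − 0.0608 = 0.06328365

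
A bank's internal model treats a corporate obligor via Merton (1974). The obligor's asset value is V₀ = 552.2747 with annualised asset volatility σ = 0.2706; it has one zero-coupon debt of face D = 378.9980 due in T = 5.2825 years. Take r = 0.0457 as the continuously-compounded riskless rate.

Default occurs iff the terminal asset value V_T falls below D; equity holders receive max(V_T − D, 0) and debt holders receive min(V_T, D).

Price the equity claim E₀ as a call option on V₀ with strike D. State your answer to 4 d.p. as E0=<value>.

d₁ = [ln(V₀/D) + (r + σ²/2)T] / (σ√T)
   = [ln(552.2747/378.9980) + (0.0457 + 0.5·0.2706²)·5.2825] / (0.2706·√5.2825)
   = [0.376515 + 0.434814] / 0.621939 = 1.304516
d₂ = d₁ − σ√T = 1.304516 − 0.621939 = 0.682577
N(d₁) = 0.903971,  N(d₂) = 0.752563,  e^(−rT) = 0.785519
E₀ = V₀·N(d₁) − D·e^(−rT)·N(d₂)
   = 552.2747·0.903971 − 378.9980·0.785519·0.752563 = 275.194672

E0=275.1947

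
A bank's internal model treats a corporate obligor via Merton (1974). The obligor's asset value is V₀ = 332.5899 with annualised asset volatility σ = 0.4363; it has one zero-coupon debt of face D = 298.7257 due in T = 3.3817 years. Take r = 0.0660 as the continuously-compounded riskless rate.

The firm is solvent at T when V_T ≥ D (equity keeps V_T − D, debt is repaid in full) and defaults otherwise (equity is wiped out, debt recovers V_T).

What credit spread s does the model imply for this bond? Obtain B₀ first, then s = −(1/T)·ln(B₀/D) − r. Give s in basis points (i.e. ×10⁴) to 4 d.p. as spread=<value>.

spread=682.5022

d₁ = [ln(V₀/D) + (r + σ²/2)T] / (σ√T)
   = [ln(332.5899/298.7257) + (0.0660 + 0.5·0.4363²)·3.3817] / (0.4363·√3.3817)
   = [0.107384 + 0.545059] / 0.802329 = 0.813186
d₂ = d₁ − σ√T = 0.813186 − 0.802329 = 0.010856
N(d₁) = 0.791944,  N(d₂) = 0.504331,  e^(−rT) = 0.799961
E₀ = V₀·N(d₁) − D·e^(−rT)·N(d₂)
   = 332.5899·0.791944 − 298.7257·0.799961·0.504331 = 142.873221
B₀ = V₀ − E₀ = 332.5899 − 142.873221 = 189.716679
spread = −(1/T)·ln(B₀/D) − r = −(1/3.3817)·ln(189.716679/298.7257) − 0.0660 = 0.06825022
in basis points: 0.06825022 × 10⁴ = 682.5022 bp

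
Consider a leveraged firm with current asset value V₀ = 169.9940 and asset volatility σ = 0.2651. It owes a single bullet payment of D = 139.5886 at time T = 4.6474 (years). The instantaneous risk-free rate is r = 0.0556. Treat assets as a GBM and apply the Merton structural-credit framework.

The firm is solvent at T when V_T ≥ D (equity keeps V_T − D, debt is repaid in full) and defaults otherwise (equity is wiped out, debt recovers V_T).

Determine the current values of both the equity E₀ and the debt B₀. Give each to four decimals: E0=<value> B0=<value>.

E0=71.3192 B0=98.6748

d₁ = [ln(V₀/D) + (r + σ²/2)T] / (σ√T)
   = [ln(169.9940/139.5886) + (0.0556 + 0.5·0.2651²)·4.6474] / (0.2651·√4.6474)
   = [0.197064 + 0.421700] / 0.571498 = 1.082705
d₂ = d₁ − σ√T = 1.082705 − 0.571498 = 0.511207
N(d₁) = 0.860530,  N(d₂) = 0.695397,  e^(−rT) = 0.772290
E₀ = V₀·N(d₁) − D·e^(−rT)·N(d₂)
   = 169.9940·0.860530 − 139.5886·0.772290·0.695397 = 71.319220
B₀ = V₀ − E₀ = 169.9940 − 71.319220 = 98.674780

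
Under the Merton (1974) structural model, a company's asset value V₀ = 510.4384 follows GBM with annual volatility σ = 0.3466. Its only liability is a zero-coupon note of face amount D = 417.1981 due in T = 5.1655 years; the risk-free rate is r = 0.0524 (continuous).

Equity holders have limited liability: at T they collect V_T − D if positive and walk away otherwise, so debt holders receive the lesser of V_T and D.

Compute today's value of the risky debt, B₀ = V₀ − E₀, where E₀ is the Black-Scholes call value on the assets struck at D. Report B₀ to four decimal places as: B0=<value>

B0=266.8641

d₁ = [ln(V₀/D) + (r + σ²/2)T] / (σ√T)
   = [ln(510.4384/417.1981) + (0.0524 + 0.5·0.3466²)·5.1655] / (0.3466·√5.1655)
   = [0.201709 + 0.580942] / 0.787743 = 0.993535
d₂ = d₁ − σ√T = 0.993535 − 0.787743 = 0.205792
N(d₁) = 0.839775,  N(d₂) = 0.581523,  e^(−rT) = 0.762867
E₀ = V₀·N(d₁) − D·e^(−rT)·N(d₂)
   = 510.4384·0.839775 − 417.1981·0.762867·0.581523 = 243.574262
B₀ = V₀ − E₀ = 510.4384 − 243.574262 = 266.864138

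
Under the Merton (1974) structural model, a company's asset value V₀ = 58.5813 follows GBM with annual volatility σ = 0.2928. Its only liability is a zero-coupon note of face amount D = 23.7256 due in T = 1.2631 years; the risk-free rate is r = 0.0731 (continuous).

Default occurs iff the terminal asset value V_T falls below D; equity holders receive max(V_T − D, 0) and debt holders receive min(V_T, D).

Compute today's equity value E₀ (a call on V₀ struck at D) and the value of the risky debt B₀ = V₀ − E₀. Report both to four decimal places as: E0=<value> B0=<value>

E0=36.9523 B0=21.6290

d₁ = [ln(V₀/D) + (r + σ²/2)T] / (σ√T)
   = [ln(58.5813/23.7256) + (0.0731 + 0.5·0.2928²)·1.2631] / (0.2928·√1.2631)
   = [0.903861 + 0.146477] / 0.329071 = 3.191824
d₂ = d₁ − σ√T = 3.191824 − 0.329071 = 2.862753
N(d₁) = 0.999293,  N(d₂) = 0.997900,  e^(−rT) = 0.911802
E₀ = V₀·N(d₁) − D·e^(−rT)·N(d₂)
   = 58.5813·0.999293 − 23.7256·0.911802·0.997900 = 36.952271
B₀ = V₀ − E₀ = 58.5813 − 36.952271 = 21.629029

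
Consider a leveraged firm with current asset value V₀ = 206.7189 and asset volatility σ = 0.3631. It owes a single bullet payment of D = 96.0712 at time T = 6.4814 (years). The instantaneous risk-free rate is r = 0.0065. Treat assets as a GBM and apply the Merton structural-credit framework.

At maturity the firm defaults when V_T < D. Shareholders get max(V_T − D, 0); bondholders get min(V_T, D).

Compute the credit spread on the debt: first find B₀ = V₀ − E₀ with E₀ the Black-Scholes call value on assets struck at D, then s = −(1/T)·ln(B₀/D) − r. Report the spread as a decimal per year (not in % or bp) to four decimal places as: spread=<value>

spread=0.0227

d₁ = [ln(V₀/D) + (r + σ²/2)T] / (σ√T)
   = [ln(206.7189/96.0712) + (0.0065 + 0.5·0.3631²)·6.4814] / (0.3631·√6.4814)
   = [0.766270 + 0.469388] / 0.924402 = 1.336712
d₂ = d₁ − σ√T = 1.336712 − 0.924402 = 0.412310
N(d₁) = 0.909342,  N(d₂) = 0.659944,  e^(−rT) = 0.958746
E₀ = V₀·N(d₁) − D·e^(−rT)·N(d₂)
   = 206.7189·0.909342 − 96.0712·0.958746·0.659944 = 127.192062
B₀ = V₀ − E₀ = 206.7189 − 127.192062 = 79.526838
spread = −(1/T)·ln(B₀/D) − r = −(1/6.4814)·ln(79.526838/96.0712) − 0.0065 = 0.02265960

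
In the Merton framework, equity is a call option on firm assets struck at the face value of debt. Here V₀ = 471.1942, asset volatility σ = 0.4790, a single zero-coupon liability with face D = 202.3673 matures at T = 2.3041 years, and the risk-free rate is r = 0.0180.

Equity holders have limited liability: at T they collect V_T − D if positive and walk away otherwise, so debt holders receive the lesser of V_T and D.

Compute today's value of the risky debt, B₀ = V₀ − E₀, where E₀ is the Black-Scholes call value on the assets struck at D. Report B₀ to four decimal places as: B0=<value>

d₁ = [ln(V₀/D) + (r + σ²/2)T] / (σ√T)
   = [ln(471.1942/202.3673) + (0.0180 + 0.5·0.4790²)·2.3041] / (0.4790·√2.3041)
   = [0.845186 + 0.305801] / 0.727087 = 1.583012
d₂ = d₁ − σ√T = 1.583012 − 0.727087 = 0.855926
N(d₁) = 0.943291,  N(d₂) = 0.803981,  e^(−rT) = 0.959374
E₀ = V₀·N(d₁) − D·e^(−rT)·N(d₂)
   = 471.1942·0.943291 − 202.3673·0.959374·0.803981 = 288.383468
B₀ = V₀ − E₀ = 471.1942 − 288.383468 = 182.810732

B0=182.8107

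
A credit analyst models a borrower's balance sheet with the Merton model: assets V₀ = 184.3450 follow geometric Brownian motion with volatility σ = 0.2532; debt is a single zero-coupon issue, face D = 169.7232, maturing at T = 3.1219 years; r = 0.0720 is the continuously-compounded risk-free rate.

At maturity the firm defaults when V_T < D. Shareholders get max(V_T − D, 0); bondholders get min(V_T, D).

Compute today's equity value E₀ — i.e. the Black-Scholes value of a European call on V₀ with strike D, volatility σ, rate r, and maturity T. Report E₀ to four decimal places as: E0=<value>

d₁ = [ln(V₀/D) + (r + σ²/2)T] / (σ√T)
   = [ln(184.3450/169.7232) + (0.0720 + 0.5·0.2532²)·3.1219] / (0.2532·√3.1219)
   = [0.082640 + 0.324850] / 0.447377 = 0.910843
d₂ = d₁ − σ√T = 0.910843 − 0.447377 = 0.463467
N(d₁) = 0.818811,  N(d₂) = 0.678485,  e^(−rT) = 0.798694
E₀ = V₀·N(d₁) − D·e^(−rT)·N(d₂)
   = 184.3450·0.818811 − 169.7232·0.798694·0.678485 = 58.970329

E0=58.9703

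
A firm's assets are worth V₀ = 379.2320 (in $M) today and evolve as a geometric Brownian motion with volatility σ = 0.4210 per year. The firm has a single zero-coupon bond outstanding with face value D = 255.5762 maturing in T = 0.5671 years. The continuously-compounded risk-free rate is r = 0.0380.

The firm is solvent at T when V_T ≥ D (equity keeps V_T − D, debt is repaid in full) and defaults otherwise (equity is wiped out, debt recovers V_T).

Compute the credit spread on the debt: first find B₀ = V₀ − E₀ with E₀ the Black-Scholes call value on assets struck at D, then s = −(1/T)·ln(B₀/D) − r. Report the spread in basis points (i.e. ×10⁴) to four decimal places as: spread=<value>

spread=305.0098

d₁ = [ln(V₀/D) + (r + σ²/2)T] / (σ√T)
   = [ln(379.2320/255.5762) + (0.0380 + 0.5·0.4210²)·0.5671] / (0.4210·√0.5671)
   = [0.394628 + 0.071806] / 0.317038 = 1.471222
d₂ = d₁ − σ√T = 1.471222 − 0.317038 = 1.154184
N(d₁) = 0.929385,  N(d₂) = 0.875788,  e^(−rT) = 0.978681
E₀ = V₀·N(d₁) − D·e^(−rT)·N(d₂)
   = 379.2320·0.929385 − 255.5762·0.978681·0.875788 = 133.393774
B₀ = V₀ − E₀ = 379.2320 − 133.393774 = 245.838226
spread = −(1/T)·ln(B₀/D) − r = −(1/0.5671)·ln(245.838226/255.5762) − 0.0380 = 0.03050098
in basis points: 0.03050098 × 10⁴ = 305.0098 bp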